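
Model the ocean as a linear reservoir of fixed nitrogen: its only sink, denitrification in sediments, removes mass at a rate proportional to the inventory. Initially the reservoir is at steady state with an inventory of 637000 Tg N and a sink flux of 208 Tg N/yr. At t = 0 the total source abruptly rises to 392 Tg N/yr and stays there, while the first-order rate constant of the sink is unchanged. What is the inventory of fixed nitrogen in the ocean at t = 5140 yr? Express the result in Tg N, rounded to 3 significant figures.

τ = M₀/F₀ = 637000/208 = 3062 yr; rate constant k = 1/τ.
New steady state M_∞ = F₁/k = F₁·τ = 392 × 3062 = 1.2005×10^6 Tg N.
M(t) = M_∞ + (M₀ − M_∞)·e^(−t/τ); t/τ = 5140/3062 = 1.678, so e^(−t/τ) = 0.1867.
M(t) = 1.2005×10^6 − 563500 × 0.1867 = 1.0953×10^6 Tg N.

1.10×10^6 Tg N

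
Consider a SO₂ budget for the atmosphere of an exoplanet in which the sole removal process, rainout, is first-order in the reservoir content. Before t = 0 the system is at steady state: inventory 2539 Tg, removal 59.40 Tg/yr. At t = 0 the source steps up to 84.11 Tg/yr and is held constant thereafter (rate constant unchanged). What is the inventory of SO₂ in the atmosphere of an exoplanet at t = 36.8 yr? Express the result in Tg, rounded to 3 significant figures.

3150 Tg

τ = M₀/F₀ = 2539/59.40 = 42.74 yr; rate constant k = 1/τ.
New steady state M_∞ = F₁/k = F₁·τ = 84.11 × 42.74 = 3595.2 Tg.
M(t) = M_∞ + (M₀ − M_∞)·e^(−t/τ); t/τ = 36.8/42.74 = 0.8609, so e^(−t/τ) = 0.4228.
M(t) = 3595.2 − 1056 × 0.4228 = 3148.7 Tg.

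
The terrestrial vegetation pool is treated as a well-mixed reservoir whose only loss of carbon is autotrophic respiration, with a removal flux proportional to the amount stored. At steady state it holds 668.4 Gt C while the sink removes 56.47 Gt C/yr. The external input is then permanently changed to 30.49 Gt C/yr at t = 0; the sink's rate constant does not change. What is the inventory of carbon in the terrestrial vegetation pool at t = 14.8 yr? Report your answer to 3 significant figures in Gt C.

The sink rate constant is k = F₀/M₀ = 56.47/668.4 = 0.08449 yr⁻¹.
Solving dM/dt = F₁ − kM with M(0) = M₀ gives M(t) = F₁/k + (M₀ − F₁/k)·e^(−kt).
F₁/k = 30.49/0.08449 = 360.89 Gt C; kt = 0.08449 × 14.8 = 1.250, e^(−kt) = 0.2864.
M(14.8) = 360.89 + (668.4 − 360.89) × 0.2864 = 360.89 + 88.07 = 448.96 Gt C.

449 Gt C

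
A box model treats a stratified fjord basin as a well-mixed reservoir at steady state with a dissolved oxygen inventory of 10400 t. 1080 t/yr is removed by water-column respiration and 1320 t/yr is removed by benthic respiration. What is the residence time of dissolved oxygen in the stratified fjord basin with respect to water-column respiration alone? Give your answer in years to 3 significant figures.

9.63 yr

Residence time with respect to a single sink: τ = M / F_sink.
τ = 10400 / 1080 = 9.630 yr.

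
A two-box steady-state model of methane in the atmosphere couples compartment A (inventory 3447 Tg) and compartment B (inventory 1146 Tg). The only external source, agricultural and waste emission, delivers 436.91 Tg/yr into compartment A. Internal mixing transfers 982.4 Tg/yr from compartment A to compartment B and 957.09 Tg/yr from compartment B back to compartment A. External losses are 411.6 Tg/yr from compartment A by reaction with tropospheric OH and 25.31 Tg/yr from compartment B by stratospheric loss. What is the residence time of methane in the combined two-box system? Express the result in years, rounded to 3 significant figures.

For the system as a whole, the A↔B exchange is internal and contributes nothing to the throughput; only the external sinks remove mass.
M_total = 3447 + 1146 = 4593.0 Tg.
ΣF_external_out = 411.6 + 25.31 = 436.91 Tg/yr.
τ = M_total / ΣF_ext = 4593.0 / 436.91 = 10.51 yr.

10.5 yr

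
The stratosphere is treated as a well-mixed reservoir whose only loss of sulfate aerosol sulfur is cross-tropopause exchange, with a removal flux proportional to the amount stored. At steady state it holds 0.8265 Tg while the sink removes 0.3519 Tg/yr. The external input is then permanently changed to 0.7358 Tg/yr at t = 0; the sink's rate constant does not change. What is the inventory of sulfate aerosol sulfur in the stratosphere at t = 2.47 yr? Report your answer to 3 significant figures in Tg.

τ = M₀/F₀ = 0.8265/0.3519 = 2.349 yr; rate constant k = 1/τ.
New steady state M_∞ = F₁/k = F₁·τ = 0.7358 × 2.349 = 1.7282 Tg.
M(t) = M_∞ + (M₀ − M_∞)·e^(−t/τ); t/τ = 2.47/2.349 = 1.052, so e^(−t/τ) = 0.3494.
M(t) = 1.7282 − 0.9017 × 0.3494 = 1.4132 Tg.

1.41 Tg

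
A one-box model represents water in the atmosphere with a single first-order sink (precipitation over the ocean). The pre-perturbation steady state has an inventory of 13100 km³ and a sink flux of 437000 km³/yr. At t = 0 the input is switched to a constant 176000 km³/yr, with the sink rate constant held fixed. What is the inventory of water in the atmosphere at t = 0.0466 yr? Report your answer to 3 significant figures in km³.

Residence time τ = M₀/F₀ = 0.02998 yr. The eventual steady state is M_∞ = M₀·(F₁/F₀) = 13100 × 176000/437000 = 5276.0 km³.
The anomaly ΔM(t) = M(t) − M_∞ decays as ΔM₀·e^(−t/τ) with ΔM₀ = 13100 − 5276.0 = 7824 km³.
At t = 0.0466 yr, e^(−t/τ) = e^(−1.555) = 0.2113, so ΔM = 1653 km³ and M = 5276.0 + 1653 = 6929.1 km³.

6930 km³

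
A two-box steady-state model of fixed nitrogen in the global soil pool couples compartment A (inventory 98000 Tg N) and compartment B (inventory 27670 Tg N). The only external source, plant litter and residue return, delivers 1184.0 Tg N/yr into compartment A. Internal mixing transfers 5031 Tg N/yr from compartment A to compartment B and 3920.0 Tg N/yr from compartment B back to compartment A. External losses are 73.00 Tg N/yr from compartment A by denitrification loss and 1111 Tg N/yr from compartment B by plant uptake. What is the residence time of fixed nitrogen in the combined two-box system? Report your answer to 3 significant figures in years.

106 yr

Treat the two boxes together as one reservoir: the mixing fluxes between them are internal recycling, so τ = ΣM / Σ(external losses).
M_total = 98000 + 27670 = 125670 Tg N.
ΣF_external_out = 73.00 + 1111 = 1184.0 Tg N/yr.
τ = M_total / ΣF_ext = 125670 / 1184.0 = 106.1 yr.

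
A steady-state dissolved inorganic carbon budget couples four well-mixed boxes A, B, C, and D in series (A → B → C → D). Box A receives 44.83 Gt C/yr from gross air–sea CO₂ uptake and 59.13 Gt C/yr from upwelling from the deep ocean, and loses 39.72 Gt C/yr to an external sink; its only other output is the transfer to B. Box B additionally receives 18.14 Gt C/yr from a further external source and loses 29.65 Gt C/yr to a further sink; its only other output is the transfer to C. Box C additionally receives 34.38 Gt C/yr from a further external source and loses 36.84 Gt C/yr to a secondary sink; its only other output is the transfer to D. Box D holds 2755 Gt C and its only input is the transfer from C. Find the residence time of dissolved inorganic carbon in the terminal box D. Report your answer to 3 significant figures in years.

54.8 yr

Box A: F(A→B) = (44.83 + 59.13) − 39.72 = 64.240 Gt C/yr.
Box B: F(B→C) = (64.240 + 18.14) − 29.65 = 52.730 Gt C/yr.
Box C: F(C→D) = (52.730 + 34.38) − 36.84 = 50.270 Gt C/yr.
Box D throughput = its input = 50.270 Gt C/yr; τ = 2755 / 50.270 = 54.80 yr.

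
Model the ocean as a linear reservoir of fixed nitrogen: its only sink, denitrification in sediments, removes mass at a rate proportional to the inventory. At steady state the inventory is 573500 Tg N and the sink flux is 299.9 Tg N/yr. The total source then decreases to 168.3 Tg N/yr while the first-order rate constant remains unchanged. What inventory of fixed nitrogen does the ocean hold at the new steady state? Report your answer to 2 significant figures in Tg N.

Rate constant k = F/M = 299.9 / 573500 = 0.0005229 yr⁻¹.
At the new steady state, source = k·M_new ⇒ M_new = 168.3 / 0.0005229 = 321800 Tg N.
(Equivalently M_new = M × F_new/F_old = 573500 × 168.3/299.9.)

320000 Tg N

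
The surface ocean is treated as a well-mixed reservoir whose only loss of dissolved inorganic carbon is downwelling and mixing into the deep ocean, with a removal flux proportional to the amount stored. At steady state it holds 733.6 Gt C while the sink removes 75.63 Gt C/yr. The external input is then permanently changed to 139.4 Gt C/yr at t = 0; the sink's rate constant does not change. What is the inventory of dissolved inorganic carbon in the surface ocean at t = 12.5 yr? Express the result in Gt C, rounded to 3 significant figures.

The sink rate constant is k = F₀/M₀ = 75.63/733.6 = 0.1031 yr⁻¹.
Solving dM/dt = F₁ − kM with M(0) = M₀ gives M(t) = F₁/k + (M₀ − F₁/k)·e^(−kt).
F₁/k = 139.4/0.1031 = 1352.2 Gt C; kt = 0.1031 × 12.5 = 1.289, e^(−kt) = 0.2756.
M(12.5) = 1352.2 + (733.6 − 1352.2) × 0.2756 = 1352.2 − 170.5 = 1181.7 Gt C.

1180 Gt C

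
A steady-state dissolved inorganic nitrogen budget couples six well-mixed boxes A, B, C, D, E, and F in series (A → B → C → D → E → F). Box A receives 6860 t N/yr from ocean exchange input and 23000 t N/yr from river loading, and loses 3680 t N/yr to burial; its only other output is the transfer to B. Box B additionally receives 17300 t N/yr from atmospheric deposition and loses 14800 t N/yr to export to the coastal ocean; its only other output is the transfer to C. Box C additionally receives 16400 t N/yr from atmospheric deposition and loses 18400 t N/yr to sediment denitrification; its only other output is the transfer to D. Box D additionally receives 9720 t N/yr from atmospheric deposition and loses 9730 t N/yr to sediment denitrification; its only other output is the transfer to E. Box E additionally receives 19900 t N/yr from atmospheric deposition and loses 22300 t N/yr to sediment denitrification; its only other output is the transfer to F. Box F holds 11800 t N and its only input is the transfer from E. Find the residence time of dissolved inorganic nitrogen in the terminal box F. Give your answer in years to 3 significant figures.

Box A: F(A→B) = (6860 + 23000) − 3680 = 26180 t N/yr.
Box B: F(B→C) = (26180 + 17300) − 14800 = 28680 t N/yr.
Box C: F(C→D) = (28680 + 16400) − 18400 = 26680 t N/yr.
Box D: F(D→E) = (26680 + 9720) − 9730 = 26670 t N/yr.
Box E: F(E→F) = (26670 + 19900) − 22300 = 24270 t N/yr.
Box F throughput = its input = 24270 t N/yr; τ = 11800 / 24270 = 0.4862 yr.

0.486 yr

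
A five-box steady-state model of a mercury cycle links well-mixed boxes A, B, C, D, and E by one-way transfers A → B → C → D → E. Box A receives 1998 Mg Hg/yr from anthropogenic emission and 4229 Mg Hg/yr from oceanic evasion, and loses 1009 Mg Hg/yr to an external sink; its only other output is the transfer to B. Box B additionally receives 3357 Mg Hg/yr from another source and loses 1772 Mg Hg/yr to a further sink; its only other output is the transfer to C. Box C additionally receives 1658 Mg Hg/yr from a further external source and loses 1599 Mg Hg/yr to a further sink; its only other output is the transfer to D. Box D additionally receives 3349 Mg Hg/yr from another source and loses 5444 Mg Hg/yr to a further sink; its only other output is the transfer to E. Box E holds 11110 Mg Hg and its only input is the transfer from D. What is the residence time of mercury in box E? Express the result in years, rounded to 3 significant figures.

2.33 yr

Box A: F(A→B) = (1998 + 4229) − 1009 = 5218.0 Mg Hg/yr.
Box B: F(B→C) = (5218.0 + 3357) − 1772 = 6803.0 Mg Hg/yr.
Box C: F(C→D) = (6803.0 + 1658) − 1599 = 6862.0 Mg Hg/yr.
Box D: F(D→E) = (6862.0 + 3349) − 5444 = 4767.0 Mg Hg/yr.
Box E throughput = its input = 4767.0 Mg Hg/yr; τ = 11110 / 4767.0 = 2.331 yr.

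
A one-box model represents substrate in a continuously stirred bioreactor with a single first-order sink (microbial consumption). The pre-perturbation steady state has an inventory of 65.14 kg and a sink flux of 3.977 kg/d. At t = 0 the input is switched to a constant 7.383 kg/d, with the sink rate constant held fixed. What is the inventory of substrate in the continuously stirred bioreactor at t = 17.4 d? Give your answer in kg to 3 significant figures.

Residence time τ = M₀/F₀ = 16.38 d. The eventual steady state is M_∞ = M₀·(F₁/F₀) = 65.14 × 7.383/3.977 = 120.93 kg.
The anomaly ΔM(t) = M(t) − M_∞ decays as ΔM₀·e^(−t/τ) with ΔM₀ = 65.14 − 120.93 = −55.79 kg.
At t = 17.4 d, e^(−t/τ) = e^(−1.062) = 0.3457, so ΔM = −19.28 kg and M = 120.93 − 19.28 = 101.64 kg.

102 kg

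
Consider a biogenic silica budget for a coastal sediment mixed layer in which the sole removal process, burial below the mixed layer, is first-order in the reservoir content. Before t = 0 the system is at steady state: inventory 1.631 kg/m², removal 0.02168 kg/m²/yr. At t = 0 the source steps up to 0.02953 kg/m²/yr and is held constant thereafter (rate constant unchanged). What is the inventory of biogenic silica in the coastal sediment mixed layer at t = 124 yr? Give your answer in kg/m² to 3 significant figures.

2.11 kg/m²

The sink rate constant is k = F₀/M₀ = 0.02168/1.631 = 0.01329 yr⁻¹.
Solving dM/dt = F₁ − kM with M(0) = M₀ gives M(t) = F₁/k + (M₀ − F₁/k)·e^(−kt).
F₁/k = 0.02953/0.01329 = 2.2216 kg/m²; kt = 0.01329 × 124 = 1.648, e^(−kt) = 0.1924.
M(124) = 2.2216 + (1.631 − 2.2216) × 0.1924 = 2.2216 − 0.1136 = 2.1079 kg/m².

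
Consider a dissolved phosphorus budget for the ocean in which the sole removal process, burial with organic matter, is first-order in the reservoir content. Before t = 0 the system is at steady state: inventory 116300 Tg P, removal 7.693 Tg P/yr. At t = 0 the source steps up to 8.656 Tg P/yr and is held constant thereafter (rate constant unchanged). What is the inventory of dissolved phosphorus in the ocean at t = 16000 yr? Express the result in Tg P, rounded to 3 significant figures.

126000 Tg P

τ = M₀/F₀ = 116300/7.693 = 15120 yr; rate constant k = 1/τ.
New steady state M_∞ = F₁/k = F₁·τ = 8.656 × 15120 = 130860 Tg P.
M(t) = M_∞ + (M₀ − M_∞)·e^(−t/τ); t/τ = 16000/15120 = 1.058, so e^(−t/τ) = 0.3470.
M(t) = 130860 − 14560 × 0.3470 = 125810 Tg P.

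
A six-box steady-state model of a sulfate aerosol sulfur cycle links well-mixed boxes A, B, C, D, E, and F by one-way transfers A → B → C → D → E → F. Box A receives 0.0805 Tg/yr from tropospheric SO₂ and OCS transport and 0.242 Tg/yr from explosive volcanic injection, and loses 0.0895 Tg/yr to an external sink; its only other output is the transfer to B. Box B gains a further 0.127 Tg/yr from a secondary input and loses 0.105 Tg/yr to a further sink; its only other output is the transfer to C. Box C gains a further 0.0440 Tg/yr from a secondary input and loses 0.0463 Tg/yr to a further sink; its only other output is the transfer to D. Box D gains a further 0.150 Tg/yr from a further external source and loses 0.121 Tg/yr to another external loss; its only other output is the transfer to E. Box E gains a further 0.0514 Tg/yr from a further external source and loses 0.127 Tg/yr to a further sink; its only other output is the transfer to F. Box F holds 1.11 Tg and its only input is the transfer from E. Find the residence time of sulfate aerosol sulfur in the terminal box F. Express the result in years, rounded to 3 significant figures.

5.39 yr

Box A: F(A→B) = (0.0805 + 0.242) − 0.0895 = 0.23300 Tg/yr.
Box B: F(B→C) = (0.23300 + 0.127) − 0.105 = 0.25500 Tg/yr.
Box C: F(C→D) = (0.25500 + 0.0440) − 0.0463 = 0.25270 Tg/yr.
Box D: F(D→E) = (0.25270 + 0.150) − 0.121 = 0.28170 Tg/yr.
Box E: F(E→F) = (0.28170 + 0.0514) − 0.127 = 0.20610 Tg/yr.
Box F throughput = its input = 0.20610 Tg/yr; τ = 1.11 / 0.20610 = 5.386 yr.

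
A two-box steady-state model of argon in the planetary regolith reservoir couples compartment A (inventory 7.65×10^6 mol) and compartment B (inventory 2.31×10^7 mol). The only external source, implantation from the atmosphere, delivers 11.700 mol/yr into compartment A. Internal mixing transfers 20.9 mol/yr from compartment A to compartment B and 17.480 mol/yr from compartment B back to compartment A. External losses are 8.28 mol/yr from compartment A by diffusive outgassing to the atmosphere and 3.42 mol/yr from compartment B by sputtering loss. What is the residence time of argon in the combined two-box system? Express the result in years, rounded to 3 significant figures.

For the system as a whole, the A↔B exchange is internal and contributes nothing to the throughput; only the external sinks remove mass.
M_total = 7.65×10^6 + 2.31×10^7 = 3.0750×10^7 mol.
ΣF_external_out = 8.28 + 3.42 = 11.700 mol/yr.
τ = M_total / ΣF_ext = 3.0750×10^7 / 11.700 = 2.628×10^6 yr.

2.63×10^6 yr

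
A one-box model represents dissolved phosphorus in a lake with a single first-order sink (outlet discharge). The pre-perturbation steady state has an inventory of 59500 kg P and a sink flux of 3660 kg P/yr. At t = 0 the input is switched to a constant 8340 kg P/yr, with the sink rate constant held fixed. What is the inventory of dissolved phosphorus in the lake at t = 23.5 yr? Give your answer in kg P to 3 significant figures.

Residence time τ = M₀/F₀ = 16.26 yr. The eventual steady state is M_∞ = M₀·(F₁/F₀) = 59500 × 8340/3660 = 135580 kg P.
The anomaly ΔM(t) = M(t) − M_∞ decays as ΔM₀·e^(−t/τ) with ΔM₀ = 59500 − 135580 = −76080 kg P.
At t = 23.5 yr, e^(−t/τ) = e^(−1.446) = 0.2356, so ΔM = −17930 kg P and M = 135580 − 17930 = 117660 kg P.

118000 kg P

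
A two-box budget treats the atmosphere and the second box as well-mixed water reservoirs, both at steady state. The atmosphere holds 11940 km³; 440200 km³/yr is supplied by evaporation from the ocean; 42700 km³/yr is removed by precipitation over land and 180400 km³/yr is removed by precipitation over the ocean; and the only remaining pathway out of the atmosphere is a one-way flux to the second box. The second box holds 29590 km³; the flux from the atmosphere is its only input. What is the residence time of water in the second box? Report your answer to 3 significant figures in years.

0.136 yr

Balance the atmosphere: ΣF_in = 440200 km³/yr.
Flux to the second box = ΣF_in − (42700 + 180400) = 217100 km³/yr.
At steady state the output of the second box equals its input, 217100 km³/yr.
τ = M / F = 29590 / 217100 = 0.1363 yr.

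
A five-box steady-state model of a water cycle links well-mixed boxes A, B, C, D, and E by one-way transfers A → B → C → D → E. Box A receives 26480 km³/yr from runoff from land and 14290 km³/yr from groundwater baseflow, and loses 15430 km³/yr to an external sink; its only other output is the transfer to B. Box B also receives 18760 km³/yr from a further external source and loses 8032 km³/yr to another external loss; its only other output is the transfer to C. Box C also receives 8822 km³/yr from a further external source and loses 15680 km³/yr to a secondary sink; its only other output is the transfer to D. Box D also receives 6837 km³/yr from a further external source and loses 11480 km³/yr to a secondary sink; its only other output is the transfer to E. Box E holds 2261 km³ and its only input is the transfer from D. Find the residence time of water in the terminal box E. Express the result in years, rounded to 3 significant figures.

Box A: F(A→B) = (26480 + 14290) − 15430 = 25340 km³/yr.
Box B: F(B→C) = (25340 + 18760) − 8032 = 36068 km³/yr.
Box C: F(C→D) = (36068 + 8822) − 15680 = 29210 km³/yr.
Box D: F(D→E) = (29210 + 6837) − 11480 = 24567 km³/yr.
Box E throughput = its input = 24567 km³/yr; τ = 2261 / 24567 = 0.09203 yr.

0.0920 yr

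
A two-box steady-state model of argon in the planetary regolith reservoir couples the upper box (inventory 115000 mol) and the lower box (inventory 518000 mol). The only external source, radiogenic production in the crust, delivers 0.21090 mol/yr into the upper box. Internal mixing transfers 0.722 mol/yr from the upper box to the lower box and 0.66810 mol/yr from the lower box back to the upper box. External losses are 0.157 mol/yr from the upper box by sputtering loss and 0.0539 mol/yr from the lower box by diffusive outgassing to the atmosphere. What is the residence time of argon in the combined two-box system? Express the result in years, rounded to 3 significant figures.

3.00×10^6 yr

Treat the two boxes together as one reservoir: the mixing fluxes between them are internal recycling, so τ = ΣM / Σ(external losses).
M_total = 115000 + 518000 = 633000 mol.
ΣF_external_out = 0.157 + 0.0539 = 0.21090 mol/yr.
τ = M_total / ΣF_ext = 633000 / 0.21090 = 3.001×10^6 yr.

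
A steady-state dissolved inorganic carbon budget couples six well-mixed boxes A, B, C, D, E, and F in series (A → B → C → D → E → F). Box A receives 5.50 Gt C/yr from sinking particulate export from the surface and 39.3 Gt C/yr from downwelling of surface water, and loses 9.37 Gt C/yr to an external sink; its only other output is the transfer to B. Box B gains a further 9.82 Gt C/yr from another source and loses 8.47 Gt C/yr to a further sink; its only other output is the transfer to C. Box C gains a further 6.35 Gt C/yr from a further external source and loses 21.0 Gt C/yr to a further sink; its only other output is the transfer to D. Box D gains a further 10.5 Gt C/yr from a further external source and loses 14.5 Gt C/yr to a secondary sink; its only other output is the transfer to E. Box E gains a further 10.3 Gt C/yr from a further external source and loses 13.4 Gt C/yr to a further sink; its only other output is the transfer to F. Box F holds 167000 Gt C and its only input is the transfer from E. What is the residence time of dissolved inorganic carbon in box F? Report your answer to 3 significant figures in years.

11100 yr

Box A: F(A→B) = (5.50 + 39.3) − 9.37 = 35.430 Gt C/yr.
Box B: F(B→C) = (35.430 + 9.82) − 8.47 = 36.780 Gt C/yr.
Box C: F(C→D) = (36.780 + 6.35) − 21.0 = 22.130 Gt C/yr.
Box D: F(D→E) = (22.130 + 10.5) − 14.5 = 18.130 Gt C/yr.
Box E: F(E→F) = (18.130 + 10.3) − 13.4 = 15.030 Gt C/yr.
Box F throughput = its input = 15.030 Gt C/yr; τ = 167000 / 15.030 = 11110 yr.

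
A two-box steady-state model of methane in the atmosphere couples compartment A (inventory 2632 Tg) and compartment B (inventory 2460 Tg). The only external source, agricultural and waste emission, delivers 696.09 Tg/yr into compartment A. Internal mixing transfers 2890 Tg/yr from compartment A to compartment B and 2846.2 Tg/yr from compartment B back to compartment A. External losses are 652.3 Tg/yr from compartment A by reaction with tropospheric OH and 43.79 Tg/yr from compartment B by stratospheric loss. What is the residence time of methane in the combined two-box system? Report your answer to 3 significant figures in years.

7.32 yr

Treat the two boxes together as one reservoir: the mixing fluxes between them are internal recycling, so τ = ΣM / Σ(external losses).
M_total = 2632 + 2460 = 5092.0 Tg.
ΣF_external_out = 652.3 + 43.79 = 696.09 Tg/yr.
τ = M_total / ΣF_ext = 5092.0 / 696.09 = 7.315 yr.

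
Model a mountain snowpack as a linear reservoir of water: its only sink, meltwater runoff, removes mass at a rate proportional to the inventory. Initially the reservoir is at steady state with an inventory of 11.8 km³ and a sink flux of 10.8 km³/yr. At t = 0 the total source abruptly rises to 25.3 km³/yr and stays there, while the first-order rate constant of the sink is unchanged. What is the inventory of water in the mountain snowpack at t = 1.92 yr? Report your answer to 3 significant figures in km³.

The sink rate constant is k = F₀/M₀ = 10.8/11.8 = 0.9153 yr⁻¹.
Solving dM/dt = F₁ − kM with M(0) = M₀ gives M(t) = F₁/k + (M₀ − F₁/k)·e^(−kt).
F₁/k = 25.3/0.9153 = 27.643 km³; kt = 0.9153 × 1.92 = 1.757, e^(−kt) = 0.1725.
M(1.92) = 27.643 + (11.8 − 27.643) × 0.1725 = 27.643 − 2.733 = 24.910 km³.

24.9 km³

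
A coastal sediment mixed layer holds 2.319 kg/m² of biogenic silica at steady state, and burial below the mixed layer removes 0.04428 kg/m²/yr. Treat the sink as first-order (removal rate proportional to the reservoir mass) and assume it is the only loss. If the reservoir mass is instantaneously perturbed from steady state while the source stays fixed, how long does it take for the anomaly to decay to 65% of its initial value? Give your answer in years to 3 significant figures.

For a linear reservoir the anomaly decays as exp(−t/τ) with τ = M/F = 2.319/0.04428 = 52.37 yr.
exp(−t/τ) = 0.65 ⇒ t = −τ ln(0.65) = 52.37 × 0.4308 = 22.56 yr.

22.6 yr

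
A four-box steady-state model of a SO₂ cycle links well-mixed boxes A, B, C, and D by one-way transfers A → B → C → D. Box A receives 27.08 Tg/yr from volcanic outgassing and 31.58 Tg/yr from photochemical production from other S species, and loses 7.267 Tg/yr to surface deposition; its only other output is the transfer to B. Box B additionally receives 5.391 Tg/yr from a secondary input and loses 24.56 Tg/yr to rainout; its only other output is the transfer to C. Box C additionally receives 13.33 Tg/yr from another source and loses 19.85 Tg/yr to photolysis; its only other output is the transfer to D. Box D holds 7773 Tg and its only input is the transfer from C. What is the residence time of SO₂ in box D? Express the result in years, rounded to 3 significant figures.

302 yr

Box A: F(A→B) = (27.08 + 31.58) − 7.267 = 51.393 Tg/yr.
Box B: F(B→C) = (51.393 + 5.391) − 24.56 = 32.224 Tg/yr.
Box C: F(C→D) = (32.224 + 13.33) − 19.85 = 25.704 Tg/yr.
Box D throughput = its input = 25.704 Tg/yr; τ = 7773 / 25.704 = 302.4 yr.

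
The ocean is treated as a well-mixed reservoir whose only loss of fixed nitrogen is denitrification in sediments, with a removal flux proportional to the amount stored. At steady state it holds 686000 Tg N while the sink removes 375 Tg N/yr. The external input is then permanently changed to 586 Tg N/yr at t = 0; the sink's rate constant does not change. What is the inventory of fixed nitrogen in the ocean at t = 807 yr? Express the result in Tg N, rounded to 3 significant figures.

824000 Tg N

The sink rate constant is k = F₀/M₀ = 375/686000 = 0.0005466 yr⁻¹.
Solving dM/dt = F₁ − kM with M(0) = M₀ gives M(t) = F₁/k + (M₀ − F₁/k)·e^(−kt).
F₁/k = 586/0.0005466 = 1.0720×10^6 Tg N; kt = 0.0005466 × 807 = 0.4411, e^(−kt) = 0.6433.
M(807) = 1.0720×10^6 + (686000 − 1.0720×10^6) × 0.6433 = 1.0720×10^6 − 248300 = 823680 Tg N.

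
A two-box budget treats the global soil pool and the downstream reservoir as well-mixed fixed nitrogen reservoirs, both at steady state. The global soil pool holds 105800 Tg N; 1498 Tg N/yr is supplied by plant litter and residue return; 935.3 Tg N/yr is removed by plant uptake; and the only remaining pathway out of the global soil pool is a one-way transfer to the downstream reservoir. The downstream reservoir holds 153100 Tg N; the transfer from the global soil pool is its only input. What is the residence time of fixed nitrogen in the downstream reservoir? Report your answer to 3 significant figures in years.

272 yr

Balance the global soil pool: ΣF_in = 1498.0 Tg N/yr.
Transfer to the downstream reservoir = ΣF_in − (935.3) = 562.70 Tg N/yr.
At steady state the output of the downstream reservoir equals its input, 562.70 Tg N/yr.
τ = M / F = 153100 / 562.70 = 272.1 yr.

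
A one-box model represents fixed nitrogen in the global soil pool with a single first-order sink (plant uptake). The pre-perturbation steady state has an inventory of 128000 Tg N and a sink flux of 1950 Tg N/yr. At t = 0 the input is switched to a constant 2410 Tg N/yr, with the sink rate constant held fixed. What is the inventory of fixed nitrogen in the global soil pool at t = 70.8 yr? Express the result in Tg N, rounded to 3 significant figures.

148000 Tg N

The sink rate constant is k = F₀/M₀ = 1950/128000 = 0.01523 yr⁻¹.
Solving dM/dt = F₁ − kM with M(0) = M₀ gives M(t) = F₁/k + (M₀ − F₁/k)·e^(−kt).
F₁/k = 2410/0.01523 = 158190 Tg N; kt = 0.01523 × 70.8 = 1.079, e^(−kt) = 0.3401.
M(70.8) = 158190 + (128000 − 158190) × 0.3401 = 158190 − 10270 = 147930 Tg N.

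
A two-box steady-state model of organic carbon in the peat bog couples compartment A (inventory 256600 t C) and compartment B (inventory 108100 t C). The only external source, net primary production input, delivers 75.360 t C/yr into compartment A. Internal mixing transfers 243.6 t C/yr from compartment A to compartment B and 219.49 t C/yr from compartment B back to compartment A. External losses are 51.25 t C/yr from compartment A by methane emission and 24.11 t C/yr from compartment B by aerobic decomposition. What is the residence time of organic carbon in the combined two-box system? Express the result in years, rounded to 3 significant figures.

4840 yr

Treat the two boxes together as one reservoir: the mixing fluxes between them are internal recycling, so τ = ΣM / Σ(external losses).
M_total = 256600 + 108100 = 364700 t C.
ΣF_external_out = 51.25 + 24.11 = 75.360 t C/yr.
τ = M_total / ΣF_ext = 364700 / 75.360 = 4839 yr.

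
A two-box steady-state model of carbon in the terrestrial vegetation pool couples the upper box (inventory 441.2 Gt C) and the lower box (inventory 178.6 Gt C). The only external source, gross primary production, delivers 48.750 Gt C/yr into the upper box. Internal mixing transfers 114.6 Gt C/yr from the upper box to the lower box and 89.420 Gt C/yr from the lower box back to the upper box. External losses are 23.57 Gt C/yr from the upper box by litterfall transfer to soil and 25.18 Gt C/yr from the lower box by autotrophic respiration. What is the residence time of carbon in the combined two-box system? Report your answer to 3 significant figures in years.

Residence time in the combined system uses the total inventory and the total *external* removal — internal exchanges between the two boxes cancel.
M_total = 441.2 + 178.6 = 619.80 Gt C.
ΣF_external_out = 23.57 + 25.18 = 48.750 Gt C/yr.
τ = M_total / ΣF_ext = 619.80 / 48.750 = 12.71 yr.

12.7 yr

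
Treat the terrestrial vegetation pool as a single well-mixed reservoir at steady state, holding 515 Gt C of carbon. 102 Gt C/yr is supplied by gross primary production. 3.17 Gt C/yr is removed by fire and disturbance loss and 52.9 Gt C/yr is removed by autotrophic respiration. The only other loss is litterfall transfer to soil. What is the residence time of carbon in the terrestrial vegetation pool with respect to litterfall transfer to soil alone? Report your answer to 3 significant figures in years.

11.2 yr

At steady state ΣF_in = ΣF_out.
ΣF_in = 102.00 Gt C/yr.
Litterfall transfer to soil flux = ΣF_in − (3.17 + 52.9) = 102.00 − 56.07 = 45.93 Gt C/yr.
τ = M / F = 515 / 45.93 = 11.21 yr.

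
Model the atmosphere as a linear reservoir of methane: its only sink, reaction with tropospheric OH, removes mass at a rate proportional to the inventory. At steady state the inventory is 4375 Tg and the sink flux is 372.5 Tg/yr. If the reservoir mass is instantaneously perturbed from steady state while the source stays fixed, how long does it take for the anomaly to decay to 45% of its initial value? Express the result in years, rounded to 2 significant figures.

9.4 yr

For a linear reservoir the anomaly decays as exp(−t/τ) with τ = M/F = 4375/372.5 = 11.74 yr.
exp(−t/τ) = 0.45 ⇒ t = −τ ln(0.45) = 11.74 × 0.7985 = 9.378 yr.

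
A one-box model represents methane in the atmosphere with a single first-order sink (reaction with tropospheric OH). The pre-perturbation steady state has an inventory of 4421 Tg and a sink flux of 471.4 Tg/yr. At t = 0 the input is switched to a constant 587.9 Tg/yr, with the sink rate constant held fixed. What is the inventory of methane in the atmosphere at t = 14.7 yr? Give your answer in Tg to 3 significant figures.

5290 Tg

The sink rate constant is k = F₀/M₀ = 471.4/4421 = 0.1066 yr⁻¹.
Solving dM/dt = F₁ − kM with M(0) = M₀ gives M(t) = F₁/k + (M₀ − F₁/k)·e^(−kt).
F₁/k = 587.9/0.1066 = 5513.6 Tg; kt = 0.1066 × 14.7 = 1.567, e^(−kt) = 0.2086.
M(14.7) = 5513.6 + (4421 − 5513.6) × 0.2086 = 5513.6 − 227.9 = 5285.7 Tg.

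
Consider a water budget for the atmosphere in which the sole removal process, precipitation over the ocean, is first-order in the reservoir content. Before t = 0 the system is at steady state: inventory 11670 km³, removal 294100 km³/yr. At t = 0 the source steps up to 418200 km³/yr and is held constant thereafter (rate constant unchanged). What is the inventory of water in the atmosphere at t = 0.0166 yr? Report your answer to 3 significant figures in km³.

The sink rate constant is k = F₀/M₀ = 294100/11670 = 25.20 yr⁻¹.
Solving dM/dt = F₁ − kM with M(0) = M₀ gives M(t) = F₁/k + (M₀ − F₁/k)·e^(−kt).
F₁/k = 418200/25.20 = 16594 km³; kt = 25.20 × 0.0166 = 0.4183, e^(−kt) = 0.6581.
M(0.0166) = 16594 + (11670 − 16594) × 0.6581 = 16594 − 3241 = 13353 km³.

13400 km³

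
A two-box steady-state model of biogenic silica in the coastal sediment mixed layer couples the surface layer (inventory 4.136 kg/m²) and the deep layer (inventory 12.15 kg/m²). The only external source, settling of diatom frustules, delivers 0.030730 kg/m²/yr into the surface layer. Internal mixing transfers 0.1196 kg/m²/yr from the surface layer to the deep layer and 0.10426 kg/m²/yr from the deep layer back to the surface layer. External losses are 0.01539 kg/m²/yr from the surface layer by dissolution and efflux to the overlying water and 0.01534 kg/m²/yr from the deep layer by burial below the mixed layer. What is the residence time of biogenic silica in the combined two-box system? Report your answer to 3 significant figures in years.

530 yr

Residence time in the combined system uses the total inventory and the total *external* removal — internal exchanges between the two boxes cancel.
M_total = 4.136 + 12.15 = 16.286 kg/m².
ΣF_external_out = 0.01539 + 0.01534 = 0.030730 kg/m²/yr.
τ = M_total / ΣF_ext = 16.286 / 0.030730 = 530.0 yr.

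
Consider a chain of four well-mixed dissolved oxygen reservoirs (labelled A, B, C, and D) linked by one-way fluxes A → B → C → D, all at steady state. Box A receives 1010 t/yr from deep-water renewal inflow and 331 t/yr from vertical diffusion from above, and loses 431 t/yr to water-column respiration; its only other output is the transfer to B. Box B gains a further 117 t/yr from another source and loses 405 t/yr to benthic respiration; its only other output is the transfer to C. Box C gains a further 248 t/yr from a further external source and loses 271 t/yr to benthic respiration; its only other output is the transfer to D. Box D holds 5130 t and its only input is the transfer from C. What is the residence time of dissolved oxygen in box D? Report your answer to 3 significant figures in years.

Box A: F(A→B) = (1010 + 331) − 431 = 910.00 t/yr.
Box B: F(B→C) = (910.00 + 117) − 405 = 622.00 t/yr.
Box C: F(C→D) = (622.00 + 248) − 271 = 599.00 t/yr.
Box D throughput = its input = 599.00 t/yr; τ = 5130 / 599.00 = 8.564 yr.

8.56 yr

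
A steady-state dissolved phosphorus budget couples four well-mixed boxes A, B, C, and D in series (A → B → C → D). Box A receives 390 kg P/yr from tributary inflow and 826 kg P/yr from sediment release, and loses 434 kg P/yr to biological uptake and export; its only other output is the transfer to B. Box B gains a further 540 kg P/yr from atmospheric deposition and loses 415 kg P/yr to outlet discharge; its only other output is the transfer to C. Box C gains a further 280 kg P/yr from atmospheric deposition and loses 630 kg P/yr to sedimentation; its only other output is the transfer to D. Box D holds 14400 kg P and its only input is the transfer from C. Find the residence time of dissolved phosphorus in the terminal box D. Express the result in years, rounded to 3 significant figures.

Box A: F(A→B) = (390 + 826) − 434 = 782.00 kg P/yr.
Box B: F(B→C) = (782.00 + 540) − 415 = 907.00 kg P/yr.
Box C: F(C→D) = (907.00 + 280) − 630 = 557.00 kg P/yr.
Box D throughput = its input = 557.00 kg P/yr; τ = 14400 / 557.00 = 25.85 yr.

25.9 yr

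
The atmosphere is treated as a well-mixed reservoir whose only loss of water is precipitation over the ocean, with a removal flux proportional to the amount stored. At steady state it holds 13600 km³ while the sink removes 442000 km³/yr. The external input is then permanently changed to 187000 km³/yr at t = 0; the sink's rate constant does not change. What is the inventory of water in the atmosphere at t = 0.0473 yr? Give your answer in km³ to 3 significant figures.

Residence time τ = M₀/F₀ = 0.03077 yr. The eventual steady state is M_∞ = M₀·(F₁/F₀) = 13600 × 187000/442000 = 5753.8 km³.
The anomaly ΔM(t) = M(t) − M_∞ decays as ΔM₀·e^(−t/τ) with ΔM₀ = 13600 − 5753.8 = 7846 km³.
At t = 0.0473 yr, e^(−t/τ) = e^(−1.537) = 0.2150, so ΔM = 1687 km³ and M = 5753.8 + 1687 = 7440.5 km³.

7440 km³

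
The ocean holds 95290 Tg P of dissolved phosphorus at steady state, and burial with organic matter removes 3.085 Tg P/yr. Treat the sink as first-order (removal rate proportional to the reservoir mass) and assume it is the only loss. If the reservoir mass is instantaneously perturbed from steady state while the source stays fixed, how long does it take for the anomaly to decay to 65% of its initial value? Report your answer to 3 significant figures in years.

For a linear reservoir the anomaly decays as exp(−t/τ) with τ = M/F = 95290/3.085 = 30890 yr.
exp(−t/τ) = 0.65 ⇒ t = −τ ln(0.65) = 30890 × 0.4308 = 13310 yr.

13300 yr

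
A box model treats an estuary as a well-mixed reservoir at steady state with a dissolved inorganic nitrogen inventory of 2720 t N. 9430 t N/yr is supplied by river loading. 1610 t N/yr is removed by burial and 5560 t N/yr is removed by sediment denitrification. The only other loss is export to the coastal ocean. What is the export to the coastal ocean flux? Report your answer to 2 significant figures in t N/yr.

At steady state ΣF_in = ΣF_out.
ΣF_in = 9430.0 t N/yr.
Export to the coastal ocean flux = ΣF_in − (1610 + 5560) = 9430.0 − 7170 = 2260 t N/yr.

2300 t N/yr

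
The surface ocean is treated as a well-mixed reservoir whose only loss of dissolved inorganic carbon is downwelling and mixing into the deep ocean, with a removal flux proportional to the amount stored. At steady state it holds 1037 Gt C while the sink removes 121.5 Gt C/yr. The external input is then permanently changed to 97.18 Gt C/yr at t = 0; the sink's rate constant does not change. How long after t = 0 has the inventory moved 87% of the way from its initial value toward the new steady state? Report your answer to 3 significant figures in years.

17.4 yr

τ = M₀/F₀ = 1037/121.5 = 8.535 yr.
The remaining gap fraction is e^(−t/τ); 87% covered ⇒ e^(−t/τ) = 0.130.
t = −τ ln(0.130) = 8.535 × 2.040 = 17.41 yr.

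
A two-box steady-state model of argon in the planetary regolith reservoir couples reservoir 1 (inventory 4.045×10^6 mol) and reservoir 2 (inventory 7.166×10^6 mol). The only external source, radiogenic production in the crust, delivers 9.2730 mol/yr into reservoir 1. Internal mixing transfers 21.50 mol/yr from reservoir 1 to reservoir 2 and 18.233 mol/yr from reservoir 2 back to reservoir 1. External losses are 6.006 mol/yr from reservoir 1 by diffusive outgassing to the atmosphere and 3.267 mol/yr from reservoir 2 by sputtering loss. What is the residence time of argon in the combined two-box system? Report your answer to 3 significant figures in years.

Treat the two boxes together as one reservoir: the mixing fluxes between them are internal recycling, so τ = ΣM / Σ(external losses).
M_total = 4.045×10^6 + 7.166×10^6 = 1.1211×10^7 mol.
ΣF_external_out = 6.006 + 3.267 = 9.2730 mol/yr.
τ = M_total / ΣF_ext = 1.1211×10^7 / 9.2730 = 1.209×10^6 yr.

1.21×10^6 yr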